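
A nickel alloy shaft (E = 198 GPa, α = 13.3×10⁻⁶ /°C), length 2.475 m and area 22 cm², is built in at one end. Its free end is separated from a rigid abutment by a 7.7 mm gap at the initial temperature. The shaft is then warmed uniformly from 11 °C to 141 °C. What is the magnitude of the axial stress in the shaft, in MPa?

σ ≈ 0 MPa

If the wall were absent the shaft would grow by αΔT L = 13.3×10⁻⁶ × 130 × 2475 = 4.279 mm.
Since δ_free = 4.28 mm is less than the 7.7 mm gap, the shaft never touches the wall. No axial force develops.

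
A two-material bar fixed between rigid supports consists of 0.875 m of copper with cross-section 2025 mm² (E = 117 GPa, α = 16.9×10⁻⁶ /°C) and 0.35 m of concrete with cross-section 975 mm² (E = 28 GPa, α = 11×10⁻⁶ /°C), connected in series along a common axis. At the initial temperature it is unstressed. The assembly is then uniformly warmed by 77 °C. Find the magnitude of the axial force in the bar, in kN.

With the walls removed the bar would change length by δ_free = Σ αᵢΔT Lᵢ = 16.9×10⁻⁶×77×875 + 11×10⁻⁶×77×350 = 1.435 mm.
The walls prevent any net length change, so an axial force P (same in every segment) develops. Compatibility: P · Σ Lᵢ/(AᵢEᵢ) = δ_free.
The series flexibility is Σ Lᵢ/(AᵢEᵢ) = 875/(2025×117×10³) + 350/(975×28×10³) = 1.651×10⁻⁵ mm/N.
So P = 1.435 / 1.651×10⁻⁵ = 86.9 kN, compressive.

P ≈ 86.9 kN (compressive)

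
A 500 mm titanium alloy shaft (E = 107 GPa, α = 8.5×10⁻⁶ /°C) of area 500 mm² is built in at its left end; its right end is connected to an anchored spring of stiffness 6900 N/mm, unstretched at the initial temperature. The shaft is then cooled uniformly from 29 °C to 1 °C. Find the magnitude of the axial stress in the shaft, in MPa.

Free thermal contraction: δ_free = αΔT L = 8.5×10⁻⁶ × 28 × 500 = 0.119 mm.
With a force P in the spring, the elastic change of the shaft is PL/(AE) and that of the spring is P/k; compatibility requires their sum to equal δ_free.
P [ L/(AE) + 1/k ] = δ_free → P [ 500/(500×107×10³) + 1/(6900) ] = 0.119.
P = 0.119 / 0.0001543 = 771.4 N.
σ = P/A = 771.4/500 = 1.543 MPa.

σ ≈ 1.54 MPa (tensile)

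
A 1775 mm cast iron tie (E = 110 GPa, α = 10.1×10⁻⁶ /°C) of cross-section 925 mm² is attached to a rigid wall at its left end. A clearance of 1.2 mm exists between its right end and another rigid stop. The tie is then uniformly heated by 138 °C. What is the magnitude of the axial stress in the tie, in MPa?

If the wall were absent the tie would grow by αΔT L = 10.1×10⁻⁶ × 138 × 1775 = 2.474 mm.
The gap closes (δ_free > 1.2 mm) and the wall then resists a further 2.474 − 1.2 = 1.274 mm of expansion.
Compatibility: PL/(AE) = 1.274 mm, so σ = P/A = E × (1.274/1775) = 78.95 MPa.

σ ≈ 79 MPa (compressive)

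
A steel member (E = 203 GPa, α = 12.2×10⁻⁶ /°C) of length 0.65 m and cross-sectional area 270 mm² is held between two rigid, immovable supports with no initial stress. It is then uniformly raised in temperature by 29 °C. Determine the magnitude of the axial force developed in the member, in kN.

Full restraint means ε = 0, so the stress is σ = EαΔT = 203×10³ × 12.2×10⁻⁶ × 29 = 71.82 MPa.
Then P = σA = 71.82 × 270 mm² = 19.39 kN, compressive.

P ≈ 19.4 kN (compressive)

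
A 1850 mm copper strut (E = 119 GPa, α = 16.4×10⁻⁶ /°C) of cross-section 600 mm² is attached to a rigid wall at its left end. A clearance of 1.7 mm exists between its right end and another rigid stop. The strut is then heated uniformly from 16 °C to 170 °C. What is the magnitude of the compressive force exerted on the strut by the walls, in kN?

P ≈ 115 kN

If the wall were absent the strut would grow by αΔT L = 16.4×10⁻⁶ × 154 × 1850 = 4.672 mm.
After closing the 1.7 mm clearance, 4.672 − 1.7 = 2.972 mm of expansion remains to be suppressed by the wall.
Compatibility: PL/(AE) = 2.972 mm, so σ = P/A = E × (2.972/1850) = 191.2 MPa.
Force on the wall = σA = 191.2 × 600 mm² = 114.7 kN.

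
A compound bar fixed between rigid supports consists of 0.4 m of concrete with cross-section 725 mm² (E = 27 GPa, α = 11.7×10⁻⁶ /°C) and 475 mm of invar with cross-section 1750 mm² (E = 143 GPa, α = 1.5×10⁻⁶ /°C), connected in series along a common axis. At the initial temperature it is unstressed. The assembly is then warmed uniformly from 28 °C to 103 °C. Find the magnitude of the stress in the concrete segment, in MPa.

With the walls removed the bar would change length by δ_free = Σ αᵢΔT Lᵢ = 11.7×10⁻⁶×75×400 + 1.5×10⁻⁶×75×475 = 0.4044 mm.
The walls prevent any net length change, so an axial force P (same in every segment) develops. Compatibility: P · Σ Lᵢ/(AᵢEᵢ) = δ_free.
Σ Lᵢ/(AᵢEᵢ) = 400/(725×27×10³) + 475/(1750×143×10³) = 2.233×10⁻⁵ mm/N.
So P = 0.4044 / 2.233×10⁻⁵ = 18.11 kN, compressive.
σ_{concrete} = P / A = 18110 / 725 = 24.98 MPa.

σ ≈ 25 MPa (compressive)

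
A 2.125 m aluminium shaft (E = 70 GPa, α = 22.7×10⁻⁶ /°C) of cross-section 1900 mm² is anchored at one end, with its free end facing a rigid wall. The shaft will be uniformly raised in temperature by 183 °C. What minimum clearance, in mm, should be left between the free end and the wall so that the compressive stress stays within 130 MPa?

With no wall the shaft would lengthen by αΔT L = 22.7×10⁻⁶ × 183 × 2125 = 8.827 mm.
A stress of 130 MPa corresponds to the wall pushing the shaft back by σL/E = 130×2125/(70×10³) = 3.946 mm.
The gap must absorb the remainder: g_min = 8.827 − 3.946 = 4.881 mm.

g ≈ 4.88 mm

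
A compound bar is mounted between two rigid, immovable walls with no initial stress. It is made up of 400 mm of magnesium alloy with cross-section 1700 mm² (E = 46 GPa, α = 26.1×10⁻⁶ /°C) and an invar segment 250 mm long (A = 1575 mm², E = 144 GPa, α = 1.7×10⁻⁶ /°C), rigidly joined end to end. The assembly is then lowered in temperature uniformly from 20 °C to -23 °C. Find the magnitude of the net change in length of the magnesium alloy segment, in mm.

|ΔL| ≈ 0.0646 mm

With the walls removed the bar would change length by δ_free = Σ αᵢΔT Lᵢ = 26.1×10⁻⁶×43×400 + 1.7×10⁻⁶×43×250 = 0.4672 mm.
The walls prevent any net length change, so an axial force P (same in every segment) develops. Compatibility: P · Σ Lᵢ/(AᵢEᵢ) = δ_free.
The series flexibility is Σ Lᵢ/(AᵢEᵢ) = 400/(1700×46×10³) + 250/(1575×144×10³) = 6.217×10⁻⁶ mm/N.
Hence P = δ_free / Σ(L/AE) = 0.4672/6.217×10⁻⁶ = 75.14 kN (tensile).
For the magnesium alloy segment, free thermal change = 26.1×10⁻⁶×43×400 = 0.4489 mm and elastic change from P = 75140×400/(1700×46×10³) = 0.3844 mm; these oppose, so the net change is 0.0646 mm (segment shortens).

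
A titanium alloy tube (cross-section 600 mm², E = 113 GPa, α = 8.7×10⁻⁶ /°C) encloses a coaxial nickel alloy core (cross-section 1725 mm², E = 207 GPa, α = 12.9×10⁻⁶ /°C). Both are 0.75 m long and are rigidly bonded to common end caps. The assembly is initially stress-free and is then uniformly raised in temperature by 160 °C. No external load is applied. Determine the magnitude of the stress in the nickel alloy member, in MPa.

Equilibrium of a rigid end plate with no external load gives equal and opposite internal forces ±P in the two members. Since α_{nickel alloy} > α_{titanium alloy}, heating drives the nickel alloy into compression and the titanium alloy into tension.
Equating the net (thermal + elastic) strains gives |α₁ − α₂|·ΔT = P·[1/(A₁E₁) + 1/(A₂E₂)].
|α₁ − α₂|·ΔT = 4.2×10⁻⁶ × 160 = 0.000672.
1/(A₁E₁) + 1/(A₂E₂) = 1/(600×113×10³) + 1/(1725×207×10³) = 1.755×10⁻⁸ N⁻¹.
So P = 0.000672 / 1.755×10⁻⁸ = 38.29 kN.
σ_{nickel alloy} = P/A₂ = 38290/1725 = 22.2 MPa, compressive.

σ ≈ 22.2 MPa (compressive)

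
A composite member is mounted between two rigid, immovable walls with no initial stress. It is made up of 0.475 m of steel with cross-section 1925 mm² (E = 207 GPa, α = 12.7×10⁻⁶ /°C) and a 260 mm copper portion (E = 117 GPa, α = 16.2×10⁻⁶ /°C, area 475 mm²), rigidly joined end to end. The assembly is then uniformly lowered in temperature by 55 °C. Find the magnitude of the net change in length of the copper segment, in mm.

|ΔL| ≈ 0.217 mm

If the supports were absent, the total length change would be Σ αᵢΔT Lᵢ = 12.7×10⁻⁶×55×475 + 16.2×10⁻⁶×55×260 = 0.5634 mm.
Since the ends are fixed, an axial force P builds up, equal in every segment, with P · Σ Lᵢ/(AᵢEᵢ) = δ_free.
Σ Lᵢ/(AᵢEᵢ) = 475/(1925×207×10³) + 260/(475×117×10³) = 5.87×10⁻⁶ mm/N.
Hence P = δ_free / Σ(L/AE) = 0.5634/5.87×10⁻⁶ = 95.98 kN (tensile).
For the copper segment, free thermal change = 16.2×10⁻⁶×55×260 = 0.2317 mm and elastic change from P = 95980×260/(475×117×10³) = 0.449 mm; these oppose, so the net change is 0.217 mm (segment lengthens).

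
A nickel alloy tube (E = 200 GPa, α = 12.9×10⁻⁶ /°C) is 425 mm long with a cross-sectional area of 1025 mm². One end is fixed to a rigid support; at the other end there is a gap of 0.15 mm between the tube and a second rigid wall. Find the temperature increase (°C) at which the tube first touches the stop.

The gap closes when αΔT L = 0.15 mm, since the tube is still unstressed at that instant.
ΔT = 0.15 / (12.9×10⁻⁶ × 425) = 27.36 °C.

ΔT ≈ 27.4 °C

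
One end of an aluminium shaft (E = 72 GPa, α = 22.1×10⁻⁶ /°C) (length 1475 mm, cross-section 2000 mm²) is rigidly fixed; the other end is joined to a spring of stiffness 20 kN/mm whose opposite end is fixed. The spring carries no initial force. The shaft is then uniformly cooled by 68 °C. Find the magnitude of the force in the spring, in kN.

If the spring were absent the shaft would shorten by αΔT L = 22.1×10⁻⁶ × 68 × 1475 = 2.217 mm.
Let P be the tensile force in the spring. The shaft extends elastically by PL/(AE) and the spring stretches by P/k; together these equal δ_free.
P [ L/(AE) + 1/k ] = δ_free → P [ 1475/(2000×72×10³) + 1/(20×10³) ] = 2.217.
P = 2.217 / 6.024×10⁻⁵ = 36790 N.

P ≈ 36.8 kN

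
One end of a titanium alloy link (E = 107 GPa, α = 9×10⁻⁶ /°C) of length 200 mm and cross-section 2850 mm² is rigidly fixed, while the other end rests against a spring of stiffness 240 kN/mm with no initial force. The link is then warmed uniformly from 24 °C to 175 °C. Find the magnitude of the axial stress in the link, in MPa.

σ ≈ 19.8 MPa (compressive)

Free thermal expansion: δ_free = αΔT L = 9×10⁻⁶ × 151 × 200 = 0.2718 mm.
Let P be the compressive force at the spring. The link shortens elastically by PL/(AE) and the spring compresses by P/k; together these equal δ_free.
So P = δ_free / [L/(AE) + 1/k] = 0.2718 / [ 200/(2850×107×10³) + 1/(240×10³) ].
P = 0.2718 / 4.823×10⁻⁶ = 56360 N.
σ = P/A = 56360/2850 = 19.78 MPa.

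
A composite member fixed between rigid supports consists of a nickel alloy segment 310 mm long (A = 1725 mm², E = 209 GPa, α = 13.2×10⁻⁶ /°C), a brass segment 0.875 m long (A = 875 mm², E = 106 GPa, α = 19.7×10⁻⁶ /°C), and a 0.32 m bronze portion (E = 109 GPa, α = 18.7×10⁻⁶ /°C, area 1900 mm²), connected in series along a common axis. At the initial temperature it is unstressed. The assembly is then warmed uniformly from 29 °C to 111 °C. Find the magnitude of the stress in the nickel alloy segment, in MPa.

σ ≈ 110 MPa (compressive)

With the walls removed the bar would change length by δ_free = Σ αᵢΔT Lᵢ = 13.2×10⁻⁶×82×310 + 19.7×10⁻⁶×82×875 + 18.7×10⁻⁶×82×320 = 2.24 mm.
The walls prevent any net length change, so an axial force P (same in every segment) develops. Compatibility: P · Σ Lᵢ/(AᵢEᵢ) = δ_free.
Σ Lᵢ/(AᵢEᵢ) = 310/(1725×209×10³) + 875/(875×106×10³) + 320/(1900×109×10³) = 1.184×10⁻⁵ mm/N.
So P = 2.24 / 1.184×10⁻⁵ = 189.2 kN, compressive.
σ_{nickel alloy} = P / A = 189200 / 1725 = 109.7 MPa.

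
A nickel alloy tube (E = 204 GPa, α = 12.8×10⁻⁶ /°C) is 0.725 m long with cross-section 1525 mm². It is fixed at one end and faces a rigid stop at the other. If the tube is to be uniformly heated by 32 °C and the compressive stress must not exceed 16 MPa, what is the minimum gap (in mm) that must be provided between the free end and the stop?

Free expansion if unrestrained: δ_free = αΔT L = 12.8×10⁻⁶ × 32 × 725 = 0.297 mm.
At the allowable stress the elastic shortening the wall may impose is σL/E = 16 × 725 / (204×10³) = 0.05686 mm.
So the gap has to take up the difference, g_min = δ_free − σL/E = 0.297 − 0.05686 = 0.2401 mm.

g ≈ 0.24 mm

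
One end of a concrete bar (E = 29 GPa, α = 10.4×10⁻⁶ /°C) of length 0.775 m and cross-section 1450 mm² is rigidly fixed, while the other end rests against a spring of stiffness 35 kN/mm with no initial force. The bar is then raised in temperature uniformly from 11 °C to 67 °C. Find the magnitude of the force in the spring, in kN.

P ≈ 9.6 kN

The unrestrained thermal change is αΔT L = 10.4×10⁻⁶ × 56 × 775 = 0.4514 mm.
Let P be the compressive force at the spring. The bar shortens elastically by PL/(AE) and the spring compresses by P/k; together these equal δ_free.
P [ L/(AE) + 1/k ] = δ_free → P [ 775/(1450×29×10³) + 1/(35×10³) ] = 0.4514.
P = 0.4514 / 4.7×10⁻⁵ = 9603 N.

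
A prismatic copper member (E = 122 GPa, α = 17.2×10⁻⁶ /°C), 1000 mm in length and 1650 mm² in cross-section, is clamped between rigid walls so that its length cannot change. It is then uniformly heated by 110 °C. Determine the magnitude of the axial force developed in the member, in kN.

P ≈ 381 kN (compressive)

The ends cannot move, so σ = EαΔT = 122×10³ × 17.2×10⁻⁶ × 110 = 230.8 MPa.
P = AEαΔT = 1650 × 122×10³ × 17.2×10⁻⁶ × 110 = 380.9 kN (compressive).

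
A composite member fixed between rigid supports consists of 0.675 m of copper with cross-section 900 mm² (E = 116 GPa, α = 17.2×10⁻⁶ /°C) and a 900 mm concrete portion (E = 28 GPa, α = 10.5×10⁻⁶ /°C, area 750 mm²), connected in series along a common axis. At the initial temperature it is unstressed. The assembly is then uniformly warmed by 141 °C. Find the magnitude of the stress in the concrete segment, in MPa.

σ ≈ 80.3 MPa (compressive)

If the supports were absent, the total length change would be Σ αᵢΔT Lᵢ = 17.2×10⁻⁶×141×675 + 10.5×10⁻⁶×141×900 = 2.969 mm.
The walls prevent any net length change, so an axial force P (same in every segment) develops. Compatibility: P · Σ Lᵢ/(AᵢEᵢ) = δ_free.
The series flexibility is Σ Lᵢ/(AᵢEᵢ) = 675/(900×116×10³) + 900/(750×28×10³) = 4.932×10⁻⁵ mm/N.
So P = 2.969 / 4.932×10⁻⁵ = 60.2 kN, compressive.
σ_{concrete} = P / A = 60200 / 750 = 80.27 MPa.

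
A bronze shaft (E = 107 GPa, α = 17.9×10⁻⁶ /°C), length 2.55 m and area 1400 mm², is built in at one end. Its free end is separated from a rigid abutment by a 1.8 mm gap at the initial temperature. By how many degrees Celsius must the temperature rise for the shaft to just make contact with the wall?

ΔT ≈ 39.4 °C

The gap closes when αΔT L = 1.8 mm, since the shaft is still unstressed at that instant.
ΔT = 1.8 / (17.9×10⁻⁶ × 2550) = 39.43 °C.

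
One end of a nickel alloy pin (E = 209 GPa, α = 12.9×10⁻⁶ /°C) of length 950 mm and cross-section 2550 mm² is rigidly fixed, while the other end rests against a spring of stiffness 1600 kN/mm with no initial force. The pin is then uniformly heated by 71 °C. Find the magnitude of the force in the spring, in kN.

P ≈ 361 kN

If the spring were absent the pin would lengthen by αΔT L = 12.9×10⁻⁶ × 71 × 950 = 0.8701 mm.
Let P be the compressive force at the spring. The pin shortens elastically by PL/(AE) and the spring compresses by P/k; together these equal δ_free.
P [ L/(AE) + 1/k ] = δ_free → P [ 950/(2550×209×10³) + 1/(1600×10³) ] = 0.8701.
P = 0.8701 / 2.408×10⁻⁶ = 361400 N.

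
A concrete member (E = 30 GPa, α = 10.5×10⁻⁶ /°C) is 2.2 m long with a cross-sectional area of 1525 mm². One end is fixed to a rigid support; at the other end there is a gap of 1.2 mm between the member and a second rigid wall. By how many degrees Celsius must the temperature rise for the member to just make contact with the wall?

ΔT ≈ 51.9 °C

Contact occurs when the free expansion equals the gap: αΔT L = 1.2 mm.
So ΔT = g/(αL) = 1.2/(10.5×10⁻⁶ × 2200) = 51.95 °C.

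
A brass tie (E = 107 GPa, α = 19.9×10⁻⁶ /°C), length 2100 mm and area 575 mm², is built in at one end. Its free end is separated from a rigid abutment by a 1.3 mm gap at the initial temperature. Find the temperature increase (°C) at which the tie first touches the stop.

ΔT ≈ 31.1 °C

The gap closes when αΔT L = 1.3 mm, since the tie is still unstressed at that instant.
So ΔT = g/(αL) = 1.3/(19.9×10⁻⁶ × 2100) = 31.11 °C.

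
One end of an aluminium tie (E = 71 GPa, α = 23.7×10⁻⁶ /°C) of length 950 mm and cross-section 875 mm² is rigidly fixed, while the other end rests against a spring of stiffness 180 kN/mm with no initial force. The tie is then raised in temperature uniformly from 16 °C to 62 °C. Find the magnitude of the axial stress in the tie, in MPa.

σ ≈ 56.8 MPa (compressive)

Free thermal expansion: δ_free = αΔT L = 23.7×10⁻⁶ × 46 × 950 = 1.036 mm.
Let P be the compressive force at the spring. The tie shortens elastically by PL/(AE) and the spring compresses by P/k; together these equal δ_free.
So P = δ_free / [L/(AE) + 1/k] = 1.036 / [ 950/(875×71×10³) + 1/(180×10³) ].
P = 1.036 / 2.085×10⁻⁵ = 49680 N.
σ = P/A = 49680/875 = 56.78 MPa.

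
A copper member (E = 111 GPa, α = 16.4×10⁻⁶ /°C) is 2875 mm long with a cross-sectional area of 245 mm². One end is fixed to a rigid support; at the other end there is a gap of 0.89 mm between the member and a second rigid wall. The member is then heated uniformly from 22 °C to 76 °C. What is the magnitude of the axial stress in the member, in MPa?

σ ≈ 63.9 MPa (compressive)

If the wall were absent the member would grow by αΔT L = 16.4×10⁻⁶ × 54 × 2875 = 2.546 mm.
After closing the 0.89 mm clearance, 2.546 − 0.89 = 1.656 mm of expansion remains to be suppressed by the wall.
Compatibility: PL/(AE) = 1.656 mm, so σ = P/A = E × (1.656/2875) = 63.94 MPa.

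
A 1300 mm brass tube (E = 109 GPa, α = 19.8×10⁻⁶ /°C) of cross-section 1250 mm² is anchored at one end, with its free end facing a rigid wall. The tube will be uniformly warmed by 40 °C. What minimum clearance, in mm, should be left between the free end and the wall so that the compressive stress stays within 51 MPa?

g ≈ 0.421 mm

With no wall the tube would lengthen by αΔT L = 19.8×10⁻⁶ × 40 × 1300 = 1.03 mm.
At the allowable stress the elastic shortening the wall may impose is σL/E = 51 × 1300 / (109×10³) = 0.6083 mm.
So the gap has to take up the difference, g_min = δ_free − σL/E = 1.03 − 0.6083 = 0.4213 mm.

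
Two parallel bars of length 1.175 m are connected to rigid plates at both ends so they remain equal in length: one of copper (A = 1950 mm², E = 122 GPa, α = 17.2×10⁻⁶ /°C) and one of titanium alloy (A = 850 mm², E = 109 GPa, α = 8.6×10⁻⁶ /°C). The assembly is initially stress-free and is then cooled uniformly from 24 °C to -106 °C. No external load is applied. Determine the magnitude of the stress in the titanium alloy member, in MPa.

σ ≈ 87.7 MPa (compressive)

The copper has the larger α, so on cooling it would change length more than the titanium alloy if both were free. The rigid plates force a common final length, so the copper is put into tension and the titanium alloy into compression, with equal and opposite forces P (no external load).
Compatibility of the two members (thermal + elastic change equal): (α₁ − α₂)ΔT = P·[1/(A₁E₁) + 1/(A₂E₂)].
|α₁ − α₂|·ΔT = 8.6×10⁻⁶ × 130 = 0.001118.
1/(A₁E₁) + 1/(A₂E₂) = 1/(1950×122×10³) + 1/(850×109×10³) = 1.5×10⁻⁸ N⁻¹.
P = 0.001118 / 1.5×10⁻⁸ = 74550 N = 74.55 kN.
σ_{titanium alloy} = P/A₂ = 74550/850 = 87.71 MPa, compressive.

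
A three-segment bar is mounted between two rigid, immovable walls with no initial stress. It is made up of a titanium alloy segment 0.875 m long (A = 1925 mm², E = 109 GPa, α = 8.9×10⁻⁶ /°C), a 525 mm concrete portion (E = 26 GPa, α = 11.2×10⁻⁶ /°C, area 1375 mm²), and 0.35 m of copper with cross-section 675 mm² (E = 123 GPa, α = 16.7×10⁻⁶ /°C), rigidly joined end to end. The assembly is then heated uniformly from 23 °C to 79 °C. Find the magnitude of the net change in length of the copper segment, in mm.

If the supports were absent, the total length change would be Σ αᵢΔT Lᵢ = 8.9×10⁻⁶×56×875 + 11.2×10⁻⁶×56×525 + 16.7×10⁻⁶×56×350 = 1.093 mm.
The walls prevent any net length change, so an axial force P (same in every segment) develops. Compatibility: P · Σ Lᵢ/(AᵢEᵢ) = δ_free.
Σ Lᵢ/(AᵢEᵢ) = 875/(1925×109×10³) + 525/(1375×26×10³) + 350/(675×123×10³) = 2.307×10⁻⁵ mm/N.
Hence P = δ_free / Σ(L/AE) = 1.093/2.307×10⁻⁵ = 47.36 kN (compressive).
For the copper segment, free thermal change = 16.7×10⁻⁶×56×350 = 0.3273 mm and elastic change from P = 47360×350/(675×123×10³) = 0.1997 mm; these oppose, so the net change is 0.128 mm (segment lengthens).

|ΔL| ≈ 0.128 mm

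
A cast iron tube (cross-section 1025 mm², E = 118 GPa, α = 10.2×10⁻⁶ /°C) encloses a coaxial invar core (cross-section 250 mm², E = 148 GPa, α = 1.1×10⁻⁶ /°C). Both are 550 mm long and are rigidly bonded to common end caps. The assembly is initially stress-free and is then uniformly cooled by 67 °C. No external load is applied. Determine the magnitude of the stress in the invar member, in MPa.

Both members must finish at the same length. With the larger α, the cast iron tends to over-contract; the plates restrain it, putting the cast iron in tension and the invar in compression. With no external load the two internal forces are equal and opposite, magnitude P.
Compatibility of the two members (thermal + elastic change equal): (α₁ − α₂)ΔT = P·[1/(A₁E₁) + 1/(A₂E₂)].
|α₁ − α₂|·ΔT = 9.1×10⁻⁶ × 67 = 0.0006097.
1/(A₁E₁) + 1/(A₂E₂) = 1/(1025×118×10³) + 1/(250×148×10³) = 3.529×10⁻⁸ N⁻¹.
So P = 0.0006097 / 3.529×10⁻⁸ = 17.27 kN.
σ_{invar} = P/A₂ = 17270/250 = 69.1 MPa, compressive.

σ ≈ 69.1 MPa (compressive)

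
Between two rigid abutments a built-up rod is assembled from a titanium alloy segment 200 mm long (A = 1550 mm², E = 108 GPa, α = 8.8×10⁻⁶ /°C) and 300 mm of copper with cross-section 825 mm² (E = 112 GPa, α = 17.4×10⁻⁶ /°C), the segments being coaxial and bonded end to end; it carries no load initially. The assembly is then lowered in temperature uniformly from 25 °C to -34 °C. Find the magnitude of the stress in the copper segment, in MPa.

σ ≈ 112 MPa (tensile)

With the walls removed the bar would change length by δ_free = Σ αᵢΔT Lᵢ = 8.8×10⁻⁶×59×200 + 17.4×10⁻⁶×59×300 = 0.4118 mm.
Since the ends are fixed, an axial force P builds up, equal in every segment, with P · Σ Lᵢ/(AᵢEᵢ) = δ_free.
The series flexibility is Σ Lᵢ/(AᵢEᵢ) = 200/(1550×108×10³) + 300/(825×112×10³) = 4.441×10⁻⁶ mm/N.
P = 0.4118 / 4.441×10⁻⁶ = 92720 N = 92.72 kN, tensile.
σ_{copper} = P / A = 92720 / 825 = 112.4 MPa.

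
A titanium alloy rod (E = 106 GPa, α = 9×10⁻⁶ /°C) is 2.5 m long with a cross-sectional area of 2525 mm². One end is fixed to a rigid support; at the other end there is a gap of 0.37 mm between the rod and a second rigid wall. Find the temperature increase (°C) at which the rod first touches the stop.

ΔT ≈ 16.4 °C

The gap closes when αΔT L = 0.37 mm, since the rod is still unstressed at that instant.
ΔT = 0.37 / (9×10⁻⁶ × 2500) = 16.44 °C.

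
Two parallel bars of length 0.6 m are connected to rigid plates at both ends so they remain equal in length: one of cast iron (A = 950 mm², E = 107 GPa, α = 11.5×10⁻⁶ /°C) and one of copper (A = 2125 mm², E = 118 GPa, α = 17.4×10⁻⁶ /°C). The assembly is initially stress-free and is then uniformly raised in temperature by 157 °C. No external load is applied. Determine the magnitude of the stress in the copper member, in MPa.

The copper has the larger α, so on heating it would change length more than the cast iron if both were free. The rigid plates force a common final length, so the copper is put into compression and the cast iron into tension, with equal and opposite forces P (no external load).
Compatibility of the two members (thermal + elastic change equal): (α₁ − α₂)ΔT = P·[1/(A₁E₁) + 1/(A₂E₂)].
|α₁ − α₂|·ΔT = 5.9×10⁻⁶ × 157 = 0.0009263.
1/(A₁E₁) + 1/(A₂E₂) = 1/(950×107×10³) + 1/(2125×118×10³) = 1.383×10⁻⁸ N⁻¹.
P = 0.0009263 / 1.383×10⁻⁸ = 67000 N = 67 kN.
σ_{copper} = P/A₂ = 67000/2125 = 31.53 MPa, compressive.

σ ≈ 31.5 MPa (compressive)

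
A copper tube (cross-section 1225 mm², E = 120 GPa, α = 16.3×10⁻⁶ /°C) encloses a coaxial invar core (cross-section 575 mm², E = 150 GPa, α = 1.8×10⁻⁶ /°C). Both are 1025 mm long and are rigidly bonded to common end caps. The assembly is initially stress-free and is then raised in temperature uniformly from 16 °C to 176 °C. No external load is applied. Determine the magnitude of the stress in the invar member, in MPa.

σ ≈ 219 MPa (tensile)

Both members must finish at the same length. With the larger α, the copper tends to over-expand; the plates restrain it, putting the copper in compression and the invar in tension. With no external load the two internal forces are equal and opposite, magnitude P.
Equating the net (thermal + elastic) strains gives |α₁ − α₂|·ΔT = P·[1/(A₁E₁) + 1/(A₂E₂)].
|α₁ − α₂|·ΔT = 14.5×10⁻⁶ × 160 = 0.00232.
1/(A₁E₁) + 1/(A₂E₂) = 1/(1225×120×10³) + 1/(575×150×10³) = 1.84×10⁻⁸ N⁻¹.
P = 0.00232 / 1.84×10⁻⁸ = 126100 N = 126.1 kN.
σ_{invar} = P/A₂ = 126100/575 = 219.3 MPa, tensile.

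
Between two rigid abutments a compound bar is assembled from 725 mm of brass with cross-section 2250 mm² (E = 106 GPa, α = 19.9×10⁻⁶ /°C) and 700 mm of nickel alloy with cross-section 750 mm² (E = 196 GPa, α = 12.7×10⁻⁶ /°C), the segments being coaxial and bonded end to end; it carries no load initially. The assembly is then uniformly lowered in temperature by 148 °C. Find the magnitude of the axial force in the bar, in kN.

With the walls removed the bar would change length by δ_free = Σ αᵢΔT Lᵢ = 19.9×10⁻⁶×148×725 + 12.7×10⁻⁶×148×700 = 3.451 mm.
Since the ends are fixed, an axial force P builds up, equal in every segment, with P · Σ Lᵢ/(AᵢEᵢ) = δ_free.
The series flexibility is Σ Lᵢ/(AᵢEᵢ) = 725/(2250×106×10³) + 700/(750×196×10³) = 7.802×10⁻⁶ mm/N.
P = 3.451 / 7.802×10⁻⁶ = 442300 N = 442.3 kN, tensile.

P ≈ 442 kN (tensile)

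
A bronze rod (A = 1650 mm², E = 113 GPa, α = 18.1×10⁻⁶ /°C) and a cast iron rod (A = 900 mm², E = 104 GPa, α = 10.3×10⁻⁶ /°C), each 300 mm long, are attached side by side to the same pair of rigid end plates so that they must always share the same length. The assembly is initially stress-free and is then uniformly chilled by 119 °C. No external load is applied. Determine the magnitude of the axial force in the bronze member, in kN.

P ≈ 57.8 kN (tensile in the bronze)

Equilibrium of a rigid end plate with no external load gives equal and opposite internal forces ±P in the two members. Since α_{bronze} > α_{cast iron}, cooling drives the bronze into tension and the cast iron into compression.
Equating the net (thermal + elastic) strains gives |α₁ − α₂|·ΔT = P·[1/(A₁E₁) + 1/(A₂E₂)].
|α₁ − α₂|·ΔT = 7.8×10⁻⁶ × 119 = 0.0009282.
1/(A₁E₁) + 1/(A₂E₂) = 1/(1650×113×10³) + 1/(900×104×10³) = 1.605×10⁻⁸ N⁻¹.
P = 0.0009282 / 1.605×10⁻⁸ = 57840 N = 57.84 kN.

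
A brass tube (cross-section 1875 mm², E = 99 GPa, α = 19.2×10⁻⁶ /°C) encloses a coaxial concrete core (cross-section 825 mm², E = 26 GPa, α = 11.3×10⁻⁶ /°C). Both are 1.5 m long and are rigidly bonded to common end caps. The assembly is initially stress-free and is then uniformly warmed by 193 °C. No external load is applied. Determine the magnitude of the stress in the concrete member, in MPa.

The brass has the larger α, so on heating it would change length more than the concrete if both were free. The rigid plates force a common final length, so the brass is put into compression and the concrete into tension, with equal and opposite forces P (no external load).
Setting the final lengths equal and cancelling L: (α₁ − α₂)ΔT = P/(A₁E₁) + P/(A₂E₂).
|α₁ − α₂|·ΔT = 7.9×10⁻⁶ × 193 = 0.001525.
1/(A₁E₁) + 1/(A₂E₂) = 1/(1875×99×10³) + 1/(825×26×10³) = 5.201×10⁻⁸ N⁻¹.
So P = 0.001525 / 5.201×10⁻⁸ = 29.32 kN.
σ_{concrete} = P/A₂ = 29320/825 = 35.54 MPa, tensile.

σ ≈ 35.5 MPa (tensile)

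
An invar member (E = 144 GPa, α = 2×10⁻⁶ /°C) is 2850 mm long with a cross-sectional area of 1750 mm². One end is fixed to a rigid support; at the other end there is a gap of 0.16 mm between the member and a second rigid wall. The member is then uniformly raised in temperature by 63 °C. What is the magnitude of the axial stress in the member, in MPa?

σ ≈ 10.1 MPa (compressive)

Free thermal elongation = αΔT L = 2×10⁻⁶ × 63 × 2850 = 0.3591 mm.
After closing the 0.16 mm clearance, 0.3591 − 0.16 = 0.1991 mm of expansion remains to be suppressed by the wall.
That suppressed elongation corresponds to σ = E·Δ/L = 144×10³ × 0.1991/2850 = 10.06 MPa.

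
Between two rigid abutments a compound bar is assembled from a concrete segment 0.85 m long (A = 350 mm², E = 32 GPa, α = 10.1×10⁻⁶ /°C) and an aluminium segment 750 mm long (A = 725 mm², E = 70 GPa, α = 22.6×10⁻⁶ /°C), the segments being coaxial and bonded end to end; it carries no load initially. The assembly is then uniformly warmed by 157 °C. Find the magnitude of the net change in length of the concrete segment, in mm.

|ΔL| ≈ 2.01 mm

With the walls removed the bar would change length by δ_free = Σ αᵢΔT Lᵢ = 10.1×10⁻⁶×157×850 + 22.6×10⁻⁶×157×750 = 4.009 mm.
Since the ends are fixed, an axial force P builds up, equal in every segment, with P · Σ Lᵢ/(AᵢEᵢ) = δ_free.
Σ Lᵢ/(AᵢEᵢ) = 850/(350×32×10³) + 750/(725×70×10³) = 9.067×10⁻⁵ mm/N.
P = 4.009 / 9.067×10⁻⁵ = 44210 N = 44.21 kN, compressive.
For the concrete segment, free thermal change = 10.1×10⁻⁶×157×850 = 1.348 mm and elastic change from P = 44210×850/(350×32×10³) = 3.356 mm; these oppose, so the net change is 2.01 mm (segment shortens).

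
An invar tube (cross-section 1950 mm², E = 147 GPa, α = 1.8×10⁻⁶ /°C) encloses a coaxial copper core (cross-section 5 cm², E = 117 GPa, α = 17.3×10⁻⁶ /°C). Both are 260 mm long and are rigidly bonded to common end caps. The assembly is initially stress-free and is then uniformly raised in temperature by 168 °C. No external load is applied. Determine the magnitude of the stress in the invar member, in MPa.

σ ≈ 64.9 MPa (tensile)

Equilibrium of a rigid end plate with no external load gives equal and opposite internal forces ±P in the two members. Since α_{copper} > α_{invar}, heating drives the copper into compression and the invar into tension.
Compatibility of the two members (thermal + elastic change equal): (α₁ − α₂)ΔT = P·[1/(A₁E₁) + 1/(A₂E₂)].
|α₁ − α₂|·ΔT = 15.5×10⁻⁶ × 168 = 0.002604.
1/(A₁E₁) + 1/(A₂E₂) = 1/(1950×147×10³) + 1/(500×117×10³) = 2.058×10⁻⁸ N⁻¹.
So P = 0.002604 / 2.058×10⁻⁸ = 126.5 kN.
σ_{invar} = P/A₁ = 126500/1950 = 64.88 MPa, tensile.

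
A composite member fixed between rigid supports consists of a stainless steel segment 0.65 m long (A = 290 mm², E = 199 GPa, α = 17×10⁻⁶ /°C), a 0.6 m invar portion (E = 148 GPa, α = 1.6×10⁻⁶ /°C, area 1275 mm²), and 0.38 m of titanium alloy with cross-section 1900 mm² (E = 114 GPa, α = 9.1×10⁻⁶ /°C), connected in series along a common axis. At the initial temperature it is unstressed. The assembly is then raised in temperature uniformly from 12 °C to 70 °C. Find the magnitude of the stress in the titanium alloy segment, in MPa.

σ ≈ 29.2 MPa (compressive)

If the supports were absent, the total length change would be Σ αᵢΔT Lᵢ = 17×10⁻⁶×58×650 + 1.6×10⁻⁶×58×600 + 9.1×10⁻⁶×58×380 = 0.8971 mm.
The walls prevent any net length change, so an axial force P (same in every segment) develops. Compatibility: P · Σ Lᵢ/(AᵢEᵢ) = δ_free.
Σ Lᵢ/(AᵢEᵢ) = 650/(290×199×10³) + 600/(1275×148×10³) + 380/(1900×114×10³) = 1.62×10⁻⁵ mm/N.
Hence P = δ_free / Σ(L/AE) = 0.8971/1.62×10⁻⁵ = 55.39 kN (compressive).
σ_{titanium alloy} = P / A = 55390 / 1900 = 29.15 MPa.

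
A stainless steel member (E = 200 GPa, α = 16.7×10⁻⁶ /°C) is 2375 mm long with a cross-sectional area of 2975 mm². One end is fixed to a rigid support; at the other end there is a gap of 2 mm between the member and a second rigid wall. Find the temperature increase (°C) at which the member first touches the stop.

Contact occurs when the free expansion equals the gap: αΔT L = 2 mm.
So ΔT = g/(αL) = 2/(16.7×10⁻⁶ × 2375) = 50.43 °C.

ΔT ≈ 50.4 °C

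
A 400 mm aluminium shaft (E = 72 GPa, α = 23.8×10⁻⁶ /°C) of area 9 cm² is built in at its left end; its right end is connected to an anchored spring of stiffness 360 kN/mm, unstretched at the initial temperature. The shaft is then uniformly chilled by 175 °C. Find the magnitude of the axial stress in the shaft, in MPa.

Free thermal contraction: δ_free = αΔT L = 23.8×10⁻⁶ × 175 × 400 = 1.666 mm.
Let P be the tensile force in the spring. The shaft extends elastically by PL/(AE) and the spring stretches by P/k; together these equal δ_free.
So P = δ_free / [L/(AE) + 1/k] = 1.666 / [ 400/(900×72×10³) + 1/(360×10³) ].
P = 1.666 / 8.951×10⁻⁶ = 186100 N.
σ = P/A = 186100/900 = 206.8 MPa.

σ ≈ 207 MPa (tensile)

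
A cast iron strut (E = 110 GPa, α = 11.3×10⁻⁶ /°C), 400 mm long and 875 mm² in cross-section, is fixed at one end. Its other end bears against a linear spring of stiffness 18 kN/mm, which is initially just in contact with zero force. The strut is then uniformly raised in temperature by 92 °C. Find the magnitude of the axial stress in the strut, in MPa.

If the spring were absent the strut would lengthen by αΔT L = 11.3×10⁻⁶ × 92 × 400 = 0.4158 mm.
With a force P in the spring, the elastic change of the strut is PL/(AE) and that of the spring is P/k; compatibility requires their sum to equal δ_free.
P [ L/(AE) + 1/k ] = δ_free → P [ 400/(875×110×10³) + 1/(18×10³) ] = 0.4158.
P = 0.4158 / 5.971×10⁻⁵ = 6964 N.
σ = P/A = 6964/875 = 7.959 MPa.

σ ≈ 7.96 MPa (compressive)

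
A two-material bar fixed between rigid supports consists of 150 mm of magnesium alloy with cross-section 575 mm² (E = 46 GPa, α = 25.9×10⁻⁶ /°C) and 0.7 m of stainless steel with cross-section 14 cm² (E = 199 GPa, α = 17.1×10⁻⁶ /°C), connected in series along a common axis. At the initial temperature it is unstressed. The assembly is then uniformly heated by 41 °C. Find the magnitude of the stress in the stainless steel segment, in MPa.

If the supports were absent, the total length change would be Σ αᵢΔT Lᵢ = 25.9×10⁻⁶×41×150 + 17.1×10⁻⁶×41×700 = 0.6501 mm.
The walls prevent any net length change, so an axial force P (same in every segment) develops. Compatibility: P · Σ Lᵢ/(AᵢEᵢ) = δ_free.
Σ Lᵢ/(AᵢEᵢ) = 150/(575×46×10³) + 700/(1400×199×10³) = 8.184×10⁻⁶ mm/N.
P = 0.6501 / 8.184×10⁻⁶ = 79430 N = 79.43 kN, compressive.
σ_{stainless steel} = P / A = 79430 / 1400 = 56.74 MPa.

σ ≈ 56.7 MPa (compressive)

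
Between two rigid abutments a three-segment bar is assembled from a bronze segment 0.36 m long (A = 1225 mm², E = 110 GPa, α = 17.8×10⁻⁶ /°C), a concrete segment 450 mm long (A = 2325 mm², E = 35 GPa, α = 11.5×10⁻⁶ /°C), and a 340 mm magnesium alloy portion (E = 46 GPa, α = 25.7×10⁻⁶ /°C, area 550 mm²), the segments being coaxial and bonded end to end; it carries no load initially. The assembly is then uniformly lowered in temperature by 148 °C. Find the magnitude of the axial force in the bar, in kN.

If the supports were absent, the total length change would be Σ αᵢΔT Lᵢ = 17.8×10⁻⁶×148×360 + 11.5×10⁻⁶×148×450 + 25.7×10⁻⁶×148×340 = 3.008 mm.
The rigid supports impose zero overall length change; the single axial force P common to all segments must satisfy P Σ Lᵢ/(AᵢEᵢ) = δ_free.
Σ Lᵢ/(AᵢEᵢ) = 360/(1225×110×10³) + 450/(2325×35×10³) + 340/(550×46×10³) = 2.164×10⁻⁵ mm/N.
So P = 3.008 / 2.164×10⁻⁵ = 139 kN, tensile.

P ≈ 139 kN (tensile)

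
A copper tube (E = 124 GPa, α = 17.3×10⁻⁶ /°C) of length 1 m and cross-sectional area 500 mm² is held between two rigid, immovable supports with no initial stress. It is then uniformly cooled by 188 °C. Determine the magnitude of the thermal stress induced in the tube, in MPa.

σ ≈ 403 MPa (tensile)

The supports are rigid, so the total axial strain is zero. The restrained thermal strain is ε = αΔT = 17.3×10⁻⁶ × 188 = 3252.4×10⁻⁶.
σ = EαΔT = 124×10³ × 17.3×10⁻⁶ × 188 = 403.3 MPa (tensile; the tube is trying to contract).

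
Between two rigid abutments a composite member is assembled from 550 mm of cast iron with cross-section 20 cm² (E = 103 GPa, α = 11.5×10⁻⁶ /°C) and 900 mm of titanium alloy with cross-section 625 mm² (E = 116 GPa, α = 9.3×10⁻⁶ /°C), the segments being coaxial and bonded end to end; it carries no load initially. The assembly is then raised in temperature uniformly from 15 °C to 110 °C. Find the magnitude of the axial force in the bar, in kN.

If the supports were absent, the total length change would be Σ αᵢΔT Lᵢ = 11.5×10⁻⁶×95×550 + 9.3×10⁻⁶×95×900 = 1.396 mm.
The rigid supports impose zero overall length change; the single axial force P common to all segments must satisfy P Σ Lᵢ/(AᵢEᵢ) = δ_free.
The series flexibility is Σ Lᵢ/(AᵢEᵢ) = 550/(2000×103×10³) + 900/(625×116×10³) = 1.508×10⁻⁵ mm/N.
P = 1.396 / 1.508×10⁻⁵ = 92550 N = 92.55 kN, compressive.

P ≈ 92.6 kN (compressive)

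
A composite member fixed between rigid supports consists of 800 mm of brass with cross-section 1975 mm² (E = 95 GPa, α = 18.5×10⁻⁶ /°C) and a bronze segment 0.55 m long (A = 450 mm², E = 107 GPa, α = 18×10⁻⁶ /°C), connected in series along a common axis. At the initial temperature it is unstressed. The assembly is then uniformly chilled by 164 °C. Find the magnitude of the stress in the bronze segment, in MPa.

σ ≈ 574 MPa (tensile)

If the supports were absent, the total length change would be Σ αᵢΔT Lᵢ = 18.5×10⁻⁶×164×800 + 18×10⁻⁶×164×550 = 4.051 mm.
Since the ends are fixed, an axial force P builds up, equal in every segment, with P · Σ Lᵢ/(AᵢEᵢ) = δ_free.
Σ Lᵢ/(AᵢEᵢ) = 800/(1975×95×10³) + 550/(450×107×10³) = 1.569×10⁻⁵ mm/N.
Hence P = δ_free / Σ(L/AE) = 4.051/1.569×10⁻⁵ = 258.2 kN (tensile).
σ_{bronze} = P / A = 258200 / 450 = 573.9 MPa.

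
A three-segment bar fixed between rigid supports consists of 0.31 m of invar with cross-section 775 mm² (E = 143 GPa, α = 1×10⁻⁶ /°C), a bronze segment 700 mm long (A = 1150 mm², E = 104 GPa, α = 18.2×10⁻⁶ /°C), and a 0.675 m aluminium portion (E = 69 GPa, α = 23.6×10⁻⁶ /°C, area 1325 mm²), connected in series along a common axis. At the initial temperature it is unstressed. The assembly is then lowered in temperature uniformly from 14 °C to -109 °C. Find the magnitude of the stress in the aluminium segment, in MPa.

Free thermal contraction of the whole bar: Σ αᵢΔT Lᵢ = 1×10⁻⁶×123×310 + 18.2×10⁻⁶×123×700 + 23.6×10⁻⁶×123×675 = 3.565 mm.
The rigid supports impose zero overall length change; the single axial force P common to all segments must satisfy P Σ Lᵢ/(AᵢEᵢ) = δ_free.
The series flexibility is Σ Lᵢ/(AᵢEᵢ) = 310/(775×143×10³) + 700/(1150×104×10³) + 675/(1325×69×10³) = 1.603×10⁻⁵ mm/N.
Hence P = δ_free / Σ(L/AE) = 3.565/1.603×10⁻⁵ = 222.3 kN (tensile).
σ_{aluminium} = P / A = 222300 / 1325 = 167.8 MPa.

σ ≈ 168 MPa (tensile)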